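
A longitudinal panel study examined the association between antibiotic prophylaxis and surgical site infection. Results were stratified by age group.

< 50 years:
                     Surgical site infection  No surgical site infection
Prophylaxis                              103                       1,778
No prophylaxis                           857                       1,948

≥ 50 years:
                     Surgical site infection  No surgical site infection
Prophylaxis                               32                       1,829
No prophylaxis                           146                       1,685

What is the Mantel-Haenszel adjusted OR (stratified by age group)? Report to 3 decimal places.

OR_MH = Σ(aᵢdᵢ/nᵢ) / Σ(bᵢcᵢ/nᵢ), where nᵢ is the stratum total.
Stratum 1 (< 50 years): n = 4686; a·d/n = 103·1948/4686 = 42.8178; b·c/n = 1778·857/4686 = 325.1699
Stratum 2 (≥ 50 years): n = 3692; a·d/n = 32·1685/3692 = 14.6046; b·c/n = 1829·146/3692 = 72.3277
OR_MH = (42.8178 + 14.6046) / (325.1699 + 72.3277) = 57.4223 / 397.4976 = 0.14446

0.144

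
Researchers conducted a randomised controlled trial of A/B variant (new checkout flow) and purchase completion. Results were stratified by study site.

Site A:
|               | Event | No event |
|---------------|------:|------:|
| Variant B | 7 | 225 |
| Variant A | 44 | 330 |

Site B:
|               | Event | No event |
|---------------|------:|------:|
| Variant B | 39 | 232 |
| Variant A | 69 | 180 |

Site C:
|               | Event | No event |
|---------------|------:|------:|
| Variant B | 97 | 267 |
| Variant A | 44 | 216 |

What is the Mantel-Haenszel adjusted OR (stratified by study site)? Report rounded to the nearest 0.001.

OR_MH = Σ(aᵢdᵢ/nᵢ) / Σ(bᵢcᵢ/nᵢ), where nᵢ is the stratum total.
Stratum 1 (Site A): n = 606; a·d/n = 7·330/606 = 3.8119; b·c/n = 225·44/606 = 16.3366
Stratum 2 (Site B): n = 520; a·d/n = 39·180/520 = 13.5000; b·c/n = 232·69/520 = 30.7846
Stratum 3 (Site C): n = 624; a·d/n = 97·216/624 = 33.5769; b·c/n = 267·44/624 = 18.8269
OR_MH = (3.8119 + 13.5000 + 33.5769) / (16.3366 + 30.7846 + 18.8269) = 50.8888 / 65.9482 = 0.77165

0.772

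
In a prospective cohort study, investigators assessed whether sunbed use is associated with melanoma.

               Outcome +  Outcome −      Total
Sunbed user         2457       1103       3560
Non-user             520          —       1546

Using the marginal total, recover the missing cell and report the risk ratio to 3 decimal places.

2.052

The missing cell is in the unexposed row: 1546 − 520 = 1026.
So a = 2457, b = 1103, c = 520, d = 1026.
RR = [a/(a+b)] / [c/(c+d)] = (2457/3560) / (520/1546) = 0.69017/0.33635 = 2.05192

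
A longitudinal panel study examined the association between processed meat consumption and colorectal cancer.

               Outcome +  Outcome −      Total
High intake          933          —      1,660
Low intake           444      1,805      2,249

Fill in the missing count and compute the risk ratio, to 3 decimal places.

2.847

The missing cell is in the exposed row: 1660 − 933 = 727.
So a = 933, b = 727, c = 444, d = 1805.
RR = [a/(a+b)] / [c/(c+d)] = (933/1660) / (444/2249) = 0.56205/0.19742 = 2.84695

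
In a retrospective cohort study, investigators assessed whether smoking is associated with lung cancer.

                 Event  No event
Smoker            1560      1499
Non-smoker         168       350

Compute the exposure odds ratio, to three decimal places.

2.168

Cells: a = 1560, b = 1499, c = 168, d = 350.
OR = (a·d)/(b·c) = (1560 × 350) / (1499 × 168) = 546000 / 251832 = 2.16811
The odds of lung cancer are about 2.17 times as high in the smoker group.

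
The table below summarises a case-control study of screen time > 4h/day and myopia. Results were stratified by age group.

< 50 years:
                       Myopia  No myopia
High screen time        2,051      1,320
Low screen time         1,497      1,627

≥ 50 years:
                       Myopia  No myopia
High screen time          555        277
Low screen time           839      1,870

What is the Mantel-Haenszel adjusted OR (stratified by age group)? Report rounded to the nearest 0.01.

OR_MH = Σ(aᵢdᵢ/nᵢ) / Σ(bᵢcᵢ/nᵢ), where nᵢ is the stratum total.
Stratum 1 (< 50 years): n = 6495; a·d/n = 2051·1627/6495 = 513.7763; b·c/n = 1320·1497/6495 = 304.2402
Stratum 2 (≥ 50 years): n = 3541; a·d/n = 555·1870/3541 = 293.0952; b·c/n = 277·839/3541 = 65.6320
OR_MH = (513.7763 + 293.0952) / (304.2402 + 65.6320) = 806.8715 / 369.8722 = 2.18149

2.18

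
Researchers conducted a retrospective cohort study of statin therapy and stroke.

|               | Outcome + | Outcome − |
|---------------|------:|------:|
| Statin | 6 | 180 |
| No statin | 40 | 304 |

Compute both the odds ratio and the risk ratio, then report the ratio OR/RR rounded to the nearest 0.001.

Cells: a = 6, b = 180, c = 40, d = 304.
OR = (6·304)/(180·40) = 1824/7200 = 0.25333
Risk in exposed = 6/186 = 0.03226; risk in unexposed = 40/344 = 0.11628; RR = 0.27742
OR/RR = 0.25333 / 0.27742 = 0.91318
The outcome is not rare, so the OR lies further from 1 than the RR.

0.913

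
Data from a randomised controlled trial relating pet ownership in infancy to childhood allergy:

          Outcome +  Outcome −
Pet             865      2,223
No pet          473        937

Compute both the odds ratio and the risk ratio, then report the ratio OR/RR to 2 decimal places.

0.92

Cells: a = 865, b = 2223, c = 473, d = 937.
OR = (865·937)/(2223·473) = 810505/1051479 = 0.77082
Risk in exposed = 865/3088 = 0.28012; risk in unexposed = 473/1410 = 0.33546; RR = 0.83502
OR/RR = 0.77082 / 0.83502 = 0.92312
The outcome is not rare, so the OR lies further from 1 than the RR.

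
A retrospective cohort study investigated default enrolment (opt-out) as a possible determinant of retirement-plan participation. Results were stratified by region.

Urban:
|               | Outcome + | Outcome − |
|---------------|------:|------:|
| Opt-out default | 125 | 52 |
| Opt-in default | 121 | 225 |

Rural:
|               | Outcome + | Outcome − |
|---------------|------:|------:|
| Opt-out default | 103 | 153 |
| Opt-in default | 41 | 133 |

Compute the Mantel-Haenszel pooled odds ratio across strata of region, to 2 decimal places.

OR_MH = Σ(aᵢdᵢ/nᵢ) / Σ(bᵢcᵢ/nᵢ), where nᵢ is the stratum total.
Stratum 1 (Urban): n = 523; a·d/n = 125·225/523 = 53.7763; b·c/n = 52·121/523 = 12.0306
Stratum 2 (Rural): n = 430; a·d/n = 103·133/430 = 31.8581; b·c/n = 153·41/430 = 14.5884
OR_MH = (53.7763 + 31.8581) / (12.0306 + 14.5884) = 85.6344 / 26.6190 = 3.21705

3.22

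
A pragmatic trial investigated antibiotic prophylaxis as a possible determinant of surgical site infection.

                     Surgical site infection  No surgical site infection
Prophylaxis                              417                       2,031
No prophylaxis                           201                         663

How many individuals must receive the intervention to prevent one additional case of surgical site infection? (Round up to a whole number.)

Risk in treated group = 417/2448 = 0.17034; risk in control = 201/864 = 0.23264.
Absolute risk reduction = 0.23264 − 0.17034 = 0.06230
NNT = 1 / ARR = 1 / 0.06230 = 16.052 → round up → 17

17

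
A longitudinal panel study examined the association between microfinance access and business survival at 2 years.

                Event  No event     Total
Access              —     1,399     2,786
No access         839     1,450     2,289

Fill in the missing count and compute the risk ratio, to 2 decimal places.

1.36

The missing cell is in the exposed row: 2786 − 1399 = 1387.
So a = 1387, b = 1399, c = 839, d = 1450.
RR = [a/(a+b)] / [c/(c+d)] = (1387/2786) / (839/2289) = 0.49785/0.36654 = 1.35825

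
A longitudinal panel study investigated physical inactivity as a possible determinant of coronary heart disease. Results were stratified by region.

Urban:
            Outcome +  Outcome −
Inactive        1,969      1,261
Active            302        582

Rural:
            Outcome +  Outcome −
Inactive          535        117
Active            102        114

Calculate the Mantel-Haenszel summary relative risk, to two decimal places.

RR_MH = Σ(aᵢ·n₀ᵢ/nᵢ) / Σ(cᵢ·n₁ᵢ/nᵢ), with n₁ᵢ = aᵢ+bᵢ (exposed), n₀ᵢ = cᵢ+dᵢ (unexposed), nᵢ = n₁ᵢ+n₀ᵢ.
Stratum 1 (Urban): n₁ = 3230, n₀ = 884, n = 4114; a·n₀/n = 1969·884/4114 = 423.0909; c·n₁/n = 302·3230/4114 = 237.1074
Stratum 2 (Rural): n₁ = 652, n₀ = 216, n = 868; a·n₀/n = 535·216/868 = 133.1336; c·n₁/n = 102·652/868 = 76.6175
RR_MH = (423.0909 + 133.1336) / (237.1074 + 76.6175) = 556.2245 / 313.7249 = 1.77297

1.77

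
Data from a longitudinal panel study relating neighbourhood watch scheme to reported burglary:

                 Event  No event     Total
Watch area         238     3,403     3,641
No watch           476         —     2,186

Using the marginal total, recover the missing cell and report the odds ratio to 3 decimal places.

0.251

The missing cell is in the unexposed row: 2186 − 476 = 1710.
So a = 238, b = 3403, c = 476, d = 1710.
OR = (a·d)/(b·c) = (238 × 1710) / (3403 × 476) = 406980 / 1619828 = 0.25125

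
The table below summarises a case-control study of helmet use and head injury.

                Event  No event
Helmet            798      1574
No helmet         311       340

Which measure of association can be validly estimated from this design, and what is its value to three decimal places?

0.554

Cells: a = 798, b = 1574, c = 311, d = 340.
This is a case-control study: participants were sampled on outcome status, so risks in the source population cannot be estimated directly — relative risk is not valid here. The odds ratio is the appropriate measure.
OR = (a·d)/(b·c) = (798 × 340) / (1574 × 311) = 271320 / 489514 = 0.55426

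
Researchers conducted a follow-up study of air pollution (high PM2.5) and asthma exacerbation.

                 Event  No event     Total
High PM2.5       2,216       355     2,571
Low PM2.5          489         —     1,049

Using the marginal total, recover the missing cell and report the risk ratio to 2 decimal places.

The missing cell is in the unexposed row: 1049 − 489 = 560.
So a = 2216, b = 355, c = 489, d = 560.
RR = [a/(a+b)] / [c/(c+d)] = (2216/2571) / (489/1049) = 0.86192/0.46616 = 1.84899

1.85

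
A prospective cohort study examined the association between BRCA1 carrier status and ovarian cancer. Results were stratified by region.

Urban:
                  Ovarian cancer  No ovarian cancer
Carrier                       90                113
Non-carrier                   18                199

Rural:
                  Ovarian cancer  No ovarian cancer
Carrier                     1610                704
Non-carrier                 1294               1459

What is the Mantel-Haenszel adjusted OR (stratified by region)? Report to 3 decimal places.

2.742

OR_MH = Σ(aᵢdᵢ/nᵢ) / Σ(bᵢcᵢ/nᵢ), where nᵢ is the stratum total.
Stratum 1 (Urban): n = 420; a·d/n = 90·199/420 = 42.6429; b·c/n = 113·18/420 = 4.8429
Stratum 2 (Rural): n = 5067; a·d/n = 1610·1459/5067 = 463.5859; b·c/n = 704·1294/5067 = 179.7861
OR_MH = (42.6429 + 463.5859) / (4.8429 + 179.7861) = 506.2288 / 184.6289 = 2.74187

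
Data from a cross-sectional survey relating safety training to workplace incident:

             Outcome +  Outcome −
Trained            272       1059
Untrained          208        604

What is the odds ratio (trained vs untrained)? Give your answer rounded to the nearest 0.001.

Cells: a = 272, b = 1059, c = 208, d = 604.
OR = (a·d)/(b·c) = (272 × 604) / (1059 × 208) = 164288 / 220272 = 0.74584
Exposure is associated with lower odds of workplace incident (OR = 0.75 < 1).

0.746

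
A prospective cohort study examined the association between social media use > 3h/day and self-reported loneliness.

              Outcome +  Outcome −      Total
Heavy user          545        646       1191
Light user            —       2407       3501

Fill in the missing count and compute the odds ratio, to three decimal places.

The missing cell is in the unexposed row: 3501 − 2407 = 1094.
So a = 545, b = 646, c = 1094, d = 2407.
OR = (a·d)/(b·c) = (545 × 2407) / (646 × 1094) = 1311815 / 706724 = 1.85619

1.856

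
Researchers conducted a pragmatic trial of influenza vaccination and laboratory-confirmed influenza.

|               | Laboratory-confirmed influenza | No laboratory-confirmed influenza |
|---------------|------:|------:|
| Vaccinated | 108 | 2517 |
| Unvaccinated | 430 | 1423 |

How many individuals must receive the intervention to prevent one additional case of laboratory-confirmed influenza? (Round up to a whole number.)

Risk in treated group = 108/2625 = 0.04114; risk in control = 430/1853 = 0.23206.
Absolute risk reduction = 0.23206 − 0.04114 = 0.19091
NNT = 1 / ARR = 1 / 0.19091 = 5.238 → round up → 6

6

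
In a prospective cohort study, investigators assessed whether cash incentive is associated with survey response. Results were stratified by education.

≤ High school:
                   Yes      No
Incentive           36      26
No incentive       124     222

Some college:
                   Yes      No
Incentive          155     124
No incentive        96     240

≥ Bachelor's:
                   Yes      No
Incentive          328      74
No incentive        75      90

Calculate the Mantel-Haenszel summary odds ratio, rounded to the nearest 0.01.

3.57

OR_MH = Σ(aᵢdᵢ/nᵢ) / Σ(bᵢcᵢ/nᵢ), where nᵢ is the stratum total.
Stratum 1 (≤ High school): n = 408; a·d/n = 36·222/408 = 19.5882; b·c/n = 26·124/408 = 7.9020
Stratum 2 (Some college): n = 615; a·d/n = 155·240/615 = 60.4878; b·c/n = 124·96/615 = 19.3561
Stratum 3 (≥ Bachelor's): n = 567; a·d/n = 328·90/567 = 52.0635; b·c/n = 74·75/567 = 9.7884
OR_MH = (19.5882 + 60.4878 + 52.0635) / (7.9020 + 19.3561 + 9.7884) = 132.1395 / 37.0464 = 3.56686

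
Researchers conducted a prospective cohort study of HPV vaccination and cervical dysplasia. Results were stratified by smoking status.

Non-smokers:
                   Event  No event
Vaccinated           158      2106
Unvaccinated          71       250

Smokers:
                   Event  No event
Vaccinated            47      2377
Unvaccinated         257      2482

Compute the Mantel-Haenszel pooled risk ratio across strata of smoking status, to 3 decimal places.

0.244

RR_MH = Σ(aᵢ·n₀ᵢ/nᵢ) / Σ(cᵢ·n₁ᵢ/nᵢ), with n₁ᵢ = aᵢ+bᵢ (exposed), n₀ᵢ = cᵢ+dᵢ (unexposed), nᵢ = n₁ᵢ+n₀ᵢ.
Stratum 1 (Non-smokers): n₁ = 2264, n₀ = 321, n = 2585; a·n₀/n = 158·321/2585 = 19.6201; c·n₁/n = 71·2264/2585 = 62.1834
Stratum 2 (Smokers): n₁ = 2424, n₀ = 2739, n = 5163; a·n₀/n = 47·2739/5163 = 24.9338; c·n₁/n = 257·2424/5163 = 120.6601
RR_MH = (19.6201 + 24.9338) / (62.1834 + 120.6601) = 44.5539 / 182.8434 = 0.24367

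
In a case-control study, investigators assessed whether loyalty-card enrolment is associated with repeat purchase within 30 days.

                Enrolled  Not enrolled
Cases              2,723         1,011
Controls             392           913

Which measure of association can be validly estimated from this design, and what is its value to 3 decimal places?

6.273

Reading the table with exposure as columns: a = 2723 (Enrolled, case), b = 392 (Enrolled, non-case), c = 1011 (Not enrolled, case), d = 913.
This is a case-control study: participants were sampled on outcome status, so risks in the source population cannot be estimated directly — relative risk is not valid here. The odds ratio is the appropriate measure.
OR = (a·d)/(b·c) = (2723 × 913) / (392 × 1011) = 2486099 / 396312 = 6.27309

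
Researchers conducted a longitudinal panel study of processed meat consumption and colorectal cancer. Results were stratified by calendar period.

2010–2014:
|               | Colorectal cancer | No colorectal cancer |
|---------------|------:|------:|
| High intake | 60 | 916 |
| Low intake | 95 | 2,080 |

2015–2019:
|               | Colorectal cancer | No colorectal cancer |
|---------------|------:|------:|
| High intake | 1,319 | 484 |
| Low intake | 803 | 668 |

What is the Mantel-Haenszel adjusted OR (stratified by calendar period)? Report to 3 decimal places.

OR_MH = Σ(aᵢdᵢ/nᵢ) / Σ(bᵢcᵢ/nᵢ), where nᵢ is the stratum total.
Stratum 1 (2010–2014): n = 3151; a·d/n = 60·2080/3151 = 39.6065; b·c/n = 916·95/3151 = 27.6166
Stratum 2 (2015–2019): n = 3274; a·d/n = 1319·668/3274 = 269.1179; b·c/n = 484·803/3274 = 118.7086
OR_MH = (39.6065 + 269.1179) / (27.6166 + 118.7086) = 308.7244 / 146.3252 = 2.10985

2.110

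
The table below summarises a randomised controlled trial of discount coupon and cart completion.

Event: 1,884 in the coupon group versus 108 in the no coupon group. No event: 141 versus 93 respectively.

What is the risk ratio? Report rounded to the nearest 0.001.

1.732

From the description: a = 1884, b = 141, c = 108, d = 93.
Risk in exposed = 1884/2025 = 0.93037; risk in unexposed = 108/201 = 0.53731.
RR = 0.93037 / 0.53731 = 1.73152
The risk among the exposed is 1.73 times that among the unexposed.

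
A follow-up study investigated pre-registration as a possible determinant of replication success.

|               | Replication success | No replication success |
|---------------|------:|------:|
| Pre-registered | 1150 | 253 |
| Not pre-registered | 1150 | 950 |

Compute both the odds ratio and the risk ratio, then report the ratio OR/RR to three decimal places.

2.509

Cells: a = 1150, b = 253, c = 1150, d = 950.
OR = (1150·950)/(253·1150) = 1092500/290950 = 3.75494
Risk in exposed = 1150/1403 = 0.81967; risk in unexposed = 1150/2100 = 0.54762; RR = 1.49679
OR/RR = 3.75494 / 1.49679 = 2.50866
The outcome is not rare, so the OR lies further from 1 than the RR.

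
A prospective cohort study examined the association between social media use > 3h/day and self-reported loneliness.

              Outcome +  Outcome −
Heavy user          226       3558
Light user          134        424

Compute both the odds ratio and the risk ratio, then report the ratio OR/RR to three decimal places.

0.808

Cells: a = 226, b = 3558, c = 134, d = 424.
OR = (226·424)/(3558·134) = 95824/476772 = 0.20098
Risk in exposed = 226/3784 = 0.05973; risk in unexposed = 134/558 = 0.24014; RR = 0.24871
OR/RR = 0.20098 / 0.24871 = 0.80812
The outcome is not rare, so the OR lies further from 1 than the RR.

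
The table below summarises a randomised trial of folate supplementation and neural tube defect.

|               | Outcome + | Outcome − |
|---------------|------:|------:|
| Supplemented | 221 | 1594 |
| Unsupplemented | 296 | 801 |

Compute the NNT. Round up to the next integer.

Risk in treated group = 221/1815 = 0.12176; risk in control = 296/1097 = 0.26983.
Absolute risk reduction = 0.26983 − 0.12176 = 0.14806
NNT = 1 / ARR = 1 / 0.14806 = 6.754 → round up → 7

7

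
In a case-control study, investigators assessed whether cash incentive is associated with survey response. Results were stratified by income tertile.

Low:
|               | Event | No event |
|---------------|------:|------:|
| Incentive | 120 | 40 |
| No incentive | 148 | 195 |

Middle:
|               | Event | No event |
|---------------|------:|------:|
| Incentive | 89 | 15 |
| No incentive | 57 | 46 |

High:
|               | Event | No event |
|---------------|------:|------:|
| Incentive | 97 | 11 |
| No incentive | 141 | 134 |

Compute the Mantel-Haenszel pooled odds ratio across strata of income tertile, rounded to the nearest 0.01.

5.02

OR_MH = Σ(aᵢdᵢ/nᵢ) / Σ(bᵢcᵢ/nᵢ), where nᵢ is the stratum total.
Stratum 1 (Low): n = 503; a·d/n = 120·195/503 = 46.5209; b·c/n = 40·148/503 = 11.7694
Stratum 2 (Middle): n = 207; a·d/n = 89·46/207 = 19.7778; b·c/n = 15·57/207 = 4.1304
Stratum 3 (High): n = 383; a·d/n = 97·134/383 = 33.9373; b·c/n = 11·141/383 = 4.0496
OR_MH = (46.5209 + 19.7778 + 33.9373) / (11.7694 + 4.1304 + 4.0496) = 100.2360 / 19.9494 = 5.02450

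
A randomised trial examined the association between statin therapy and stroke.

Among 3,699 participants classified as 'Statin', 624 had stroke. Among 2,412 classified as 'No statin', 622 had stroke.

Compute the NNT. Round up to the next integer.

Risk in treated group = 624/3699 = 0.16869; risk in control = 622/2412 = 0.25788.
Absolute risk reduction = 0.25788 − 0.16869 = 0.08918
NNT = 1 / ARR = 1 / 0.08918 = 11.213 → round up → 12

12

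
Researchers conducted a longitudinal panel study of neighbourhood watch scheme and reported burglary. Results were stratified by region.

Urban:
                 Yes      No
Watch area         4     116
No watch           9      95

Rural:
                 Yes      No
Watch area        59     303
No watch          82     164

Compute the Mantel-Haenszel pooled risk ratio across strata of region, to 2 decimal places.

RR_MH = Σ(aᵢ·n₀ᵢ/nᵢ) / Σ(cᵢ·n₁ᵢ/nᵢ), with n₁ᵢ = aᵢ+bᵢ (exposed), n₀ᵢ = cᵢ+dᵢ (unexposed), nᵢ = n₁ᵢ+n₀ᵢ.
Stratum 1 (Urban): n₁ = 120, n₀ = 104, n = 224; a·n₀/n = 4·104/224 = 1.8571; c·n₁/n = 9·120/224 = 4.8214
Stratum 2 (Rural): n₁ = 362, n₀ = 246, n = 608; a·n₀/n = 59·246/608 = 23.8717; c·n₁/n = 82·362/608 = 48.8224
RR_MH = (1.8571 + 23.8717) / (4.8214 + 48.8224) = 25.7289 / 53.6438 = 0.47962

0.48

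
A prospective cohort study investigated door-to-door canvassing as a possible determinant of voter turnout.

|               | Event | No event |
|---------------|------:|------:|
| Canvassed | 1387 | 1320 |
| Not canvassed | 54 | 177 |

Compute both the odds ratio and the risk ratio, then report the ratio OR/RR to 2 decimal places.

Cells: a = 1387, b = 1320, c = 54, d = 177.
OR = (1387·177)/(1320·54) = 245499/71280 = 3.44415
Risk in exposed = 1387/2707 = 0.51238; risk in unexposed = 54/231 = 0.23377; RR = 2.19183
OR/RR = 3.44415 / 2.19183 = 1.57136
The outcome is not rare, so the OR lies further from 1 than the RR.

1.57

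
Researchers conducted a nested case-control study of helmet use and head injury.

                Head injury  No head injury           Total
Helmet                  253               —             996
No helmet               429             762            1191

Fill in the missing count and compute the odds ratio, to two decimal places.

The missing cell is in the exposed row: 996 − 253 = 743.
So a = 253, b = 743, c = 429, d = 762.
OR = (a·d)/(b·c) = (253 × 762) / (743 × 429) = 192786 / 318747 = 0.60482

0.60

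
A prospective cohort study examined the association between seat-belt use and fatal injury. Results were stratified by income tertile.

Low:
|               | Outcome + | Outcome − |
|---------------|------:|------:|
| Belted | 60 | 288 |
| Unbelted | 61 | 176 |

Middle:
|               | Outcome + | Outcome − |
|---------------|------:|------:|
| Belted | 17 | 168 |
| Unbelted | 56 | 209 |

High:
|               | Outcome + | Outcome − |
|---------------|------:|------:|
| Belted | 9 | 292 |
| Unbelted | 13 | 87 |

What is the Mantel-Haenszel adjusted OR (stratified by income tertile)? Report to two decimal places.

0.46

OR_MH = Σ(aᵢdᵢ/nᵢ) / Σ(bᵢcᵢ/nᵢ), where nᵢ is the stratum total.
Stratum 1 (Low): n = 585; a·d/n = 60·176/585 = 18.0513; b·c/n = 288·61/585 = 30.0308
Stratum 2 (Middle): n = 450; a·d/n = 17·209/450 = 7.8956; b·c/n = 168·56/450 = 20.9067
Stratum 3 (High): n = 401; a·d/n = 9·87/401 = 1.9526; b·c/n = 292·13/401 = 9.4663
OR_MH = (18.0513 + 7.8956 + 1.9526) / (30.0308 + 20.9067 + 9.4663) = 27.8995 / 60.4038 = 0.46188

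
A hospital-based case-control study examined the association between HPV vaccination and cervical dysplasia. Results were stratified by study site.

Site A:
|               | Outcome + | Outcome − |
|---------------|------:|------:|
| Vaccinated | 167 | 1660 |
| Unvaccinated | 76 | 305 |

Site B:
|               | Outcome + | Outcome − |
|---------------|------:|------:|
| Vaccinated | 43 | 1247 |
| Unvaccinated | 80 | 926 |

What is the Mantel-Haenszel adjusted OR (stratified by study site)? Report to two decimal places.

0.40

OR_MH = Σ(aᵢdᵢ/nᵢ) / Σ(bᵢcᵢ/nᵢ), where nᵢ is the stratum total.
Stratum 1 (Site A): n = 2208; a·d/n = 167·305/2208 = 23.0684; b·c/n = 1660·76/2208 = 57.1377
Stratum 2 (Site B): n = 2296; a·d/n = 43·926/2296 = 17.3423; b·c/n = 1247·80/2296 = 43.4495
OR_MH = (23.0684 + 17.3423) / (57.1377 + 43.4495) = 40.4107 / 100.5872 = 0.40175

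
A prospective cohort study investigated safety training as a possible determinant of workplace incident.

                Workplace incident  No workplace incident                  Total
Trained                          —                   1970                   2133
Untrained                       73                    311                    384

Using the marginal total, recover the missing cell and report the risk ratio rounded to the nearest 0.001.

The missing cell is in the exposed row: 2133 − 1970 = 163.
So a = 163, b = 1970, c = 73, d = 311.
RR = [a/(a+b)] / [c/(c+d)] = (163/2133) / (73/384) = 0.07642/0.19010 = 0.40198

0.402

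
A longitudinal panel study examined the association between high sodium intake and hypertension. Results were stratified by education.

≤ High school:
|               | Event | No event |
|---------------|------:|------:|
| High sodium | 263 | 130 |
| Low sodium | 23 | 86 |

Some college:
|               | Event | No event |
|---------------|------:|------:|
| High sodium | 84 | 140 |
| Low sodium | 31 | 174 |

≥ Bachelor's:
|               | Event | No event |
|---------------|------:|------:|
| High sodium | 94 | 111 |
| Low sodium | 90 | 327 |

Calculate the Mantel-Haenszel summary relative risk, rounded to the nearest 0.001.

2.510

RR_MH = Σ(aᵢ·n₀ᵢ/nᵢ) / Σ(cᵢ·n₁ᵢ/nᵢ), with n₁ᵢ = aᵢ+bᵢ (exposed), n₀ᵢ = cᵢ+dᵢ (unexposed), nᵢ = n₁ᵢ+n₀ᵢ.
Stratum 1 (≤ High school): n₁ = 393, n₀ = 109, n = 502; a·n₀/n = 263·109/502 = 57.1056; c·n₁/n = 23·393/502 = 18.0060
Stratum 2 (Some college): n₁ = 224, n₀ = 205, n = 429; a·n₀/n = 84·205/429 = 40.1399; c·n₁/n = 31·224/429 = 16.1865
Stratum 3 (≥ Bachelor's): n₁ = 205, n₀ = 417, n = 622; a·n₀/n = 94·417/622 = 63.0193; c·n₁/n = 90·205/622 = 29.6624
RR_MH = (57.1056 + 40.1399 + 63.0193) / (18.0060 + 16.1865 + 29.6624) = 160.2647 / 63.8548 = 2.50983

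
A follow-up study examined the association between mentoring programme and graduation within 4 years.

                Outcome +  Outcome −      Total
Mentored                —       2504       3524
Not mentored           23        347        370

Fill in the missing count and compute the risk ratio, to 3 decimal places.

4.656

The missing cell is in the exposed row: 3524 − 2504 = 1020.
So a = 1020, b = 2504, c = 23, d = 347.
RR = [a/(a+b)] / [c/(c+d)] = (1020/3524) / (23/370) = 0.28944/0.06216 = 4.65627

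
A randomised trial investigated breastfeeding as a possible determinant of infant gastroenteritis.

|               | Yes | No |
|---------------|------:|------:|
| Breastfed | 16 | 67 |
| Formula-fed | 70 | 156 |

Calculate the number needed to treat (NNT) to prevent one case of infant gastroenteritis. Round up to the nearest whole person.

Risk in treated group = 16/83 = 0.19277; risk in control = 70/226 = 0.30973.
Absolute risk reduction = 0.30973 − 0.19277 = 0.11696
NNT = 1 / ARR = 1 / 0.11696 = 8.550 → round up → 9

9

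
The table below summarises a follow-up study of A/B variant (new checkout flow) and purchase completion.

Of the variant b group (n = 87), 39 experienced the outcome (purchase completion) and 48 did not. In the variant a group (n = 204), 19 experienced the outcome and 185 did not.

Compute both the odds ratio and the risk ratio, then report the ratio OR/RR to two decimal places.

From the description: a = 39, b = 48, c = 19, d = 185.
OR = (39·185)/(48·19) = 7215/912 = 7.91118
Risk in exposed = 39/87 = 0.44828; risk in unexposed = 19/204 = 0.09314; RR = 4.81307
OR/RR = 7.91118 / 4.81307 = 1.64369
The outcome is not rare, so the OR lies further from 1 than the RR.

1.64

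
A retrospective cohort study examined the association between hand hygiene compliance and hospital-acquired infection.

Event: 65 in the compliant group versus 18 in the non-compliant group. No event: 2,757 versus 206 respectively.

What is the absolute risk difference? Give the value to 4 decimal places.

-0.0573

From the description: a = 65, b = 2757, c = 18, d = 206.
Risk in exposed = 65/2822 = 0.023033; risk in unexposed = 18/224 = 0.080357.
Risk difference = 0.023033 − 0.080357 = -0.057324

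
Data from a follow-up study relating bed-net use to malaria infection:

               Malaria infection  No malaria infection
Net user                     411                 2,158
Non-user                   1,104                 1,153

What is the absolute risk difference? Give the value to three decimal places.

Cells: a = 411, b = 2158, c = 1104, d = 1153.
Risk in exposed = 411/2569 = 0.159984; risk in unexposed = 1104/2257 = 0.489145.
Risk difference = 0.159984 − 0.489145 = -0.329160

-0.329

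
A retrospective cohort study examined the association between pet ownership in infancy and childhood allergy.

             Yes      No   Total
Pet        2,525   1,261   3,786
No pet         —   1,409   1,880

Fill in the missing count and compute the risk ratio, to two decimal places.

The missing cell is in the unexposed row: 1880 − 1409 = 471.
So a = 2525, b = 1261, c = 471, d = 1409.
RR = [a/(a+b)] / [c/(c+d)] = (2525/3786) / (471/1880) = 0.66693/0.25053 = 2.66206

2.66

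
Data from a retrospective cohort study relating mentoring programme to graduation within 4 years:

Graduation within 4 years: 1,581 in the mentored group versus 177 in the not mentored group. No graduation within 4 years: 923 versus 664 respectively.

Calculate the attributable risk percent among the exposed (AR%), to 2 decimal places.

From the description: a = 1581, b = 923, c = 177, d = 664.
Risk in exposed = 1581/2504 = 0.63139; risk in unexposed = 177/841 = 0.21046.
RR = 0.63139/0.21046 = 2.99999
AR% = (RR − 1)/RR × 100 = (2.99999 − 1)/2.99999 × 100 = 66.6666%

66.67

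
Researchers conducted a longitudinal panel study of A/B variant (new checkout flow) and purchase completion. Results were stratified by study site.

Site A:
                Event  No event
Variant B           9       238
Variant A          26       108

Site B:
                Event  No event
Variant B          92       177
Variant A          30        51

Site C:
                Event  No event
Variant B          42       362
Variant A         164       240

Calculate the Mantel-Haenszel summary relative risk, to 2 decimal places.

0.37

RR_MH = Σ(aᵢ·n₀ᵢ/nᵢ) / Σ(cᵢ·n₁ᵢ/nᵢ), with n₁ᵢ = aᵢ+bᵢ (exposed), n₀ᵢ = cᵢ+dᵢ (unexposed), nᵢ = n₁ᵢ+n₀ᵢ.
Stratum 1 (Site A): n₁ = 247, n₀ = 134, n = 381; a·n₀/n = 9·134/381 = 3.1654; c·n₁/n = 26·247/381 = 16.8556
Stratum 2 (Site B): n₁ = 269, n₀ = 81, n = 350; a·n₀/n = 92·81/350 = 21.2914; c·n₁/n = 30·269/350 = 23.0571
Stratum 3 (Site C): n₁ = 404, n₀ = 404, n = 808; a·n₀/n = 42·404/808 = 21.0000; c·n₁/n = 164·404/808 = 82.0000
RR_MH = (3.1654 + 21.2914 + 21.0000) / (16.8556 + 23.0571 + 82.0000) = 45.4568 / 121.9128 = 0.37286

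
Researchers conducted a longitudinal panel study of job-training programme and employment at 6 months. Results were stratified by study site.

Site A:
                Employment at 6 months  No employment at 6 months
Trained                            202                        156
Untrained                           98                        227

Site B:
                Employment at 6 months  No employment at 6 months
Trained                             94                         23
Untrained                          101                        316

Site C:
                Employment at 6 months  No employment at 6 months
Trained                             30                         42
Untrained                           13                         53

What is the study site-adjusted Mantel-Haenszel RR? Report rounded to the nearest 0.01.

RR_MH = Σ(aᵢ·n₀ᵢ/nᵢ) / Σ(cᵢ·n₁ᵢ/nᵢ), with n₁ᵢ = aᵢ+bᵢ (exposed), n₀ᵢ = cᵢ+dᵢ (unexposed), nᵢ = n₁ᵢ+n₀ᵢ.
Stratum 1 (Site A): n₁ = 358, n₀ = 325, n = 683; a·n₀/n = 202·325/683 = 96.1201; c·n₁/n = 98·358/683 = 51.3675
Stratum 2 (Site B): n₁ = 117, n₀ = 417, n = 534; a·n₀/n = 94·417/534 = 73.4045; c·n₁/n = 101·117/534 = 22.1292
Stratum 3 (Site C): n₁ = 72, n₀ = 66, n = 138; a·n₀/n = 30·66/138 = 14.3478; c·n₁/n = 13·72/138 = 6.7826
RR_MH = (96.1201 + 73.4045 + 14.3478) / (51.3675 + 22.1292 + 6.7826) = 183.8724 / 80.2793 = 2.29041

2.29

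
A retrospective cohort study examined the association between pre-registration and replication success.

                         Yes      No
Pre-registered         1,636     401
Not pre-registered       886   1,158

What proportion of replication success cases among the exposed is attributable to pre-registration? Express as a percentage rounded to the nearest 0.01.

Cells: a = 1636, b = 401, c = 886, d = 1158.
Risk in exposed = 1636/2037 = 0.80314; risk in unexposed = 886/2044 = 0.43346.
RR = 0.80314/0.43346 = 1.85285
AR% = (RR − 1)/RR × 100 = (1.85285 − 1)/1.85285 × 100 = 46.0290%

46.03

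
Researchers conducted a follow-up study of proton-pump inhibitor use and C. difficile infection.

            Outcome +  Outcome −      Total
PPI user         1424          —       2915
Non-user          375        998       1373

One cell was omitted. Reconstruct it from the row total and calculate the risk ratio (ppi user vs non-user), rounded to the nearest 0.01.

The missing cell is in the exposed row: 2915 − 1424 = 1491.
So a = 1424, b = 1491, c = 375, d = 998.
RR = [a/(a+b)] / [c/(c+d)] = (1424/2915) / (375/1373) = 0.48851/0.27312 = 1.78859

1.79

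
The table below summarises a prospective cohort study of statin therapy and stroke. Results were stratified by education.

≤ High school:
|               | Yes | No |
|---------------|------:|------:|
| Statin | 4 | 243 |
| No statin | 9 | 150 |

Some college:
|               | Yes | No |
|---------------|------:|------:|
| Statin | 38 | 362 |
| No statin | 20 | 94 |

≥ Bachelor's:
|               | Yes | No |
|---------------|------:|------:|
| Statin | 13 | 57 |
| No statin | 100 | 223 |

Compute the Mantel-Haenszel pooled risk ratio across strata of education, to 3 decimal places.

RR_MH = Σ(aᵢ·n₀ᵢ/nᵢ) / Σ(cᵢ·n₁ᵢ/nᵢ), with n₁ᵢ = aᵢ+bᵢ (exposed), n₀ᵢ = cᵢ+dᵢ (unexposed), nᵢ = n₁ᵢ+n₀ᵢ.
Stratum 1 (≤ High school): n₁ = 247, n₀ = 159, n = 406; a·n₀/n = 4·159/406 = 1.5665; c·n₁/n = 9·247/406 = 5.4754
Stratum 2 (Some college): n₁ = 400, n₀ = 114, n = 514; a·n₀/n = 38·114/514 = 8.4280; c·n₁/n = 20·400/514 = 15.5642
Stratum 3 (≥ Bachelor's): n₁ = 70, n₀ = 323, n = 393; a·n₀/n = 13·323/393 = 10.6845; c·n₁/n = 100·70/393 = 17.8117
RR_MH = (1.5665 + 8.4280 + 10.6845) / (5.4754 + 15.5642 + 17.8117) = 20.6790 / 38.8513 = 0.53226

0.532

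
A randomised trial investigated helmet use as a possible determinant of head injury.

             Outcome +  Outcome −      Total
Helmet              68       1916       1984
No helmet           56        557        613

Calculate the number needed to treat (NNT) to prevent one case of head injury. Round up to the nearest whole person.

18

Risk in treated group = 68/1984 = 0.03427; risk in control = 56/613 = 0.09135.
Absolute risk reduction = 0.09135 − 0.03427 = 0.05708
NNT = 1 / ARR = 1 / 0.05708 = 17.519 → round up → 18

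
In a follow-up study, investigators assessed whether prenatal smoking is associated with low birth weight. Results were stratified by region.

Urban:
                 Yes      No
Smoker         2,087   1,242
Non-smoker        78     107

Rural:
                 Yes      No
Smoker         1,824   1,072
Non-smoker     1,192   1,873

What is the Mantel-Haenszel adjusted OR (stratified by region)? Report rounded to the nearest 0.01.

2.63

OR_MH = Σ(aᵢdᵢ/nᵢ) / Σ(bᵢcᵢ/nᵢ), where nᵢ is the stratum total.
Stratum 1 (Urban): n = 3514; a·d/n = 2087·107/3514 = 63.5484; b·c/n = 1242·78/3514 = 27.5686
Stratum 2 (Rural): n = 5961; a·d/n = 1824·1873/5961 = 573.1173; b·c/n = 1072·1192/5961 = 214.3640
OR_MH = (63.5484 + 573.1173) / (27.5686 + 214.3640) = 636.6656 / 241.9326 = 2.63158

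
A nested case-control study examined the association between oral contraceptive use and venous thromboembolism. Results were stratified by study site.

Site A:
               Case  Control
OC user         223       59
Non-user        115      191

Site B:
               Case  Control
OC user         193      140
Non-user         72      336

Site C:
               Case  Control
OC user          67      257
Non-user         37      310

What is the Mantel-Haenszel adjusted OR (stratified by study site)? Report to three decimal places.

OR_MH = Σ(aᵢdᵢ/nᵢ) / Σ(bᵢcᵢ/nᵢ), where nᵢ is the stratum total.
Stratum 1 (Site A): n = 588; a·d/n = 223·191/588 = 72.4371; b·c/n = 59·115/588 = 11.5391
Stratum 2 (Site B): n = 741; a·d/n = 193·336/741 = 87.5142; b·c/n = 140·72/741 = 13.6032
Stratum 3 (Site C): n = 671; a·d/n = 67·310/671 = 30.9538; b·c/n = 257·37/671 = 14.1714
OR_MH = (72.4371 + 87.5142 + 30.9538) / (11.5391 + 13.6032 + 14.1714) = 190.9050 / 39.3137 = 4.85594

4.856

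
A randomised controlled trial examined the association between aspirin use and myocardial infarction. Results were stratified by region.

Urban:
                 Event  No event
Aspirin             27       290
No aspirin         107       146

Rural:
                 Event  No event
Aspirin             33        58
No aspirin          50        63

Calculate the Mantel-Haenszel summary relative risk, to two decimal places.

0.37

RR_MH = Σ(aᵢ·n₀ᵢ/nᵢ) / Σ(cᵢ·n₁ᵢ/nᵢ), with n₁ᵢ = aᵢ+bᵢ (exposed), n₀ᵢ = cᵢ+dᵢ (unexposed), nᵢ = n₁ᵢ+n₀ᵢ.
Stratum 1 (Urban): n₁ = 317, n₀ = 253, n = 570; a·n₀/n = 27·253/570 = 11.9842; c·n₁/n = 107·317/570 = 59.5070
Stratum 2 (Rural): n₁ = 91, n₀ = 113, n = 204; a·n₀/n = 33·113/204 = 18.2794; c·n₁/n = 50·91/204 = 22.3039
RR_MH = (11.9842 + 18.2794) / (59.5070 + 22.3039) = 30.2636 / 81.8109 = 0.36992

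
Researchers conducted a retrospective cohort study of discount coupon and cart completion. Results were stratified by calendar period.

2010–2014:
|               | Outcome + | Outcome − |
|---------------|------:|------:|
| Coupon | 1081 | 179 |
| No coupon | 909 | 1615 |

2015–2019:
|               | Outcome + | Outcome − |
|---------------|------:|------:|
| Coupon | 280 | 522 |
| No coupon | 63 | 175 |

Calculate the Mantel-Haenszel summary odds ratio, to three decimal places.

OR_MH = Σ(aᵢdᵢ/nᵢ) / Σ(bᵢcᵢ/nᵢ), where nᵢ is the stratum total.
Stratum 1 (2010–2014): n = 3784; a·d/n = 1081·1615/3784 = 461.3676; b·c/n = 179·909/3784 = 42.9997
Stratum 2 (2015–2019): n = 1040; a·d/n = 280·175/1040 = 47.1154; b·c/n = 522·63/1040 = 31.6212
OR_MH = (461.3676 + 47.1154) / (42.9997 + 31.6212) = 508.4830 / 74.6209 = 6.81422

6.814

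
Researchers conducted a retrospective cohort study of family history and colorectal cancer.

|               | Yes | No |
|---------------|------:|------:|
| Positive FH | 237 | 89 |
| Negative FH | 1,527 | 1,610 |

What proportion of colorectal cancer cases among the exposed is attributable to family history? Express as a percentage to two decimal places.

33.04

Cells: a = 237, b = 89, c = 1527, d = 1610.
Risk in exposed = 237/326 = 0.72699; risk in unexposed = 1527/3137 = 0.48677.
RR = 0.72699/0.48677 = 1.49350
AR% = (RR − 1)/RR × 100 = (1.49350 − 1)/1.49350 × 100 = 33.0433%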